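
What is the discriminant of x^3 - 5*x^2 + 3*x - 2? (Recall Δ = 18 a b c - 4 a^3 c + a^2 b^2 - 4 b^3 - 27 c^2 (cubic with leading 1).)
Δ = -451

For x^3 + a x^2 + b x + c the discriminant is Δ = 18 a b c - 4 a^3 c + a^2 b^2 - 4 b^3 - 27 c^2.
Plug a = -5, b = 3, c = -2:
  18*(-5)*(3)*(-2) - 4*(-5)^3*(-2) + (-5)^2*(3)^2 - 4*(3)^3 - 27*(-2)^2
  = 540 + (-1000) + 225 + (-108) + (-108)
  = -451.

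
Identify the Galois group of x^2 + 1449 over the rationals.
Gal(K/Q) = Z/2Z (cyclic of order 2)

x^2 + 1449 is irreducible over Q since -1449 is not a rational square. The splitting field Q(sqrt(-1449)) has degree 2 over Q, and its unique nontrivial automorphism is sqrt(-1449) ↦ -sqrt(-1449). Hence Gal(Q(sqrt(-1449))/Q) = Z/2Z.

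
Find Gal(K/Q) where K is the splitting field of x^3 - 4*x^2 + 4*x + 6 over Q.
Gal(K/Q) = S_3 (symmetric group of order 6)

Compute the discriminant of x^3 + (-4)*x^2 + (4)*x + (6): Δ = -1164. Since Δ is not a rational square, the Galois group is not contained in A_3; it must be the full S_3 (irreducibility of the cubic rules out anything smaller).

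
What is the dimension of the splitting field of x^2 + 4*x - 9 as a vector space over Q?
[K:Q] = 2

The discriminant of x^2 + (4)*x + (-9) is b^2 - 4c = 16 - (-36) = 52. Since 52 is not a perfect square in Q, the polynomial is irreducible over Q. Its two roots generate a degree-2 extension, so [K:Q] = 2.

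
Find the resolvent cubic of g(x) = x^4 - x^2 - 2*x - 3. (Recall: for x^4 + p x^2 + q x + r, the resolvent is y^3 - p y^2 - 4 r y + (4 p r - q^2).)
h(y) = y^3 + y^2 + 12*y + 8

Identify coefficients: p = -1, q = -2, r = -3.
Plug into h(y) = y^3 - p y^2 - 4 r y + (4 p r - q^2):
  h(y) = y^3 - (-1) y^2 - 4*(-3) y + (4*(-1)*(-3) - (-2)^2)
       = y^3 + (1) y^2 + (12) y + (8).
Simplifying: h(y) = y^3 + y^2 + 12*y + 8.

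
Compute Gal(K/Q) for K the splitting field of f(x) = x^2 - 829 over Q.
Gal(K/Q) = Z/2Z (cyclic of order 2)

x^2 - 829 is irreducible over Q since 829 is not a rational square. The splitting field Q(sqrt(829)) has degree 2 over Q, and its unique nontrivial automorphism is sqrt(829) ↦ -sqrt(829). Hence Gal(Q(sqrt(829))/Q) = Z/2Z.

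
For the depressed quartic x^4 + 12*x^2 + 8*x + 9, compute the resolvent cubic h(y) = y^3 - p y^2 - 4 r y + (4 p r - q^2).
h(y) = y^3 - 12*y^2 - 36*y + 368

Identify coefficients: p = 12, q = 8, r = 9.
Plug into h(y) = y^3 - p y^2 - 4 r y + (4 p r - q^2):
  h(y) = y^3 - (12) y^2 - 4*(9) y + (4*(12)*(9) - (8)^2)
       = y^3 + (-12) y^2 + (-36) y + (368).
Simplifying: h(y) = y^3 - 12*y^2 - 36*y + 368.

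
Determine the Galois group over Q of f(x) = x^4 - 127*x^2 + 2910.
Gal(K/Q) = V_4 (Klein four-group, Z/2Z × Z/2Z)

f factors as (x^2 - 30)(x^2 - 97), so the splitting field is K = Q(sqrt(30), sqrt(97)). The elements 30, 97, 2910 are all non-squares in Q, so sqrt(30) and sqrt(97) generate independent quadratic extensions. Thus [K:Q] = 4 and Gal(K/Q) is generated by the two order-2 automorphisms sqrt(30) ↦ -sqrt(30) and sqrt(97) ↦ -sqrt(97), giving V_4.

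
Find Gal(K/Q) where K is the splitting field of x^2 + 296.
Gal(K/Q) = Z/2Z (cyclic of order 2)

x^2 + 296 is irreducible over Q since -296 is not a rational square. The splitting field Q(sqrt(-296)) has degree 2 over Q, and its unique nontrivial automorphism is sqrt(-296) ↦ -sqrt(-296). Hence Gal(Q(sqrt(-296))/Q) = Z/2Z.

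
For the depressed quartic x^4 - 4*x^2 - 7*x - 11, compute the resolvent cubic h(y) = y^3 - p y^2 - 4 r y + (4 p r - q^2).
h(y) = y^3 + 4*y^2 + 44*y + 127

Identify coefficients: p = -4, q = -7, r = -11.
Plug into h(y) = y^3 - p y^2 - 4 r y + (4 p r - q^2):
  h(y) = y^3 - (-4) y^2 - 4*(-11) y + (4*(-4)*(-11) - (-7)^2)
       = y^3 + (4) y^2 + (44) y + (127).
Simplifying: h(y) = y^3 + 4*y^2 + 44*y + 127.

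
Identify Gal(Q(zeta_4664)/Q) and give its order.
|Gal(Q(zeta_4664)/Q)| = phi(4664) = 2080; group ≅ (Z/4664Z)^* ≅ Z/2Z × Z/2Z × Z/10Z × Z/52Z

The n-th cyclotomic polynomial Φ_4664(x) is the minimal polynomial of zeta_4664 over Q and has degree phi(4664) = 2080. So Q(zeta_4664) is a degree-2080 Galois extension with Galois group (Z/4664Z)^*. By CRT, (Z/4664Z)^* ≅ (Z/8Z)^* × (Z/11Z)^* × (Z/53Z)^*. Each prime-power unit group is (Z/8Z)^* ≅ Z/2Z × Z/2Z; (Z/11Z)^* ≅ Z/10Z; (Z/53Z)^* ≅ Z/52Z. Hence Gal(Q(zeta_4664)/Q) ≅ Z/2Z × Z/2Z × Z/10Z × Z/52Z.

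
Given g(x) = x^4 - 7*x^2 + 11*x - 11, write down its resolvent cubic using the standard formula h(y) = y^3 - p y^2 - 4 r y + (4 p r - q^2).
h(y) = y^3 + 7*y^2 + 44*y + 187

Identify coefficients: p = -7, q = 11, r = -11.
Plug into h(y) = y^3 - p y^2 - 4 r y + (4 p r - q^2):
  h(y) = y^3 - (-7) y^2 - 4*(-11) y + (4*(-7)*(-11) - (11)^2)
       = y^3 + (7) y^2 + (44) y + (187).
Simplifying: h(y) = y^3 + 7*y^2 + 44*y + 187.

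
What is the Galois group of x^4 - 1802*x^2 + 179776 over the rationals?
Gal(K/Q) = Z/2Z (cyclic of order 2)

f factors as (x^2 - 1696)(x^2 - 106), so the splitting field is K = Q(sqrt(1696), sqrt(106)). The squarefree part of 1696 is 106 and the squarefree part of 106 is also 106, so sqrt(1696) and sqrt(106) are both rational multiples of sqrt(106). Hence Q(sqrt(1696)) = Q(sqrt(106)) = Q(sqrt(106)), and the splitting field collapses to a single degree-2 extension with Galois group Z/2Z.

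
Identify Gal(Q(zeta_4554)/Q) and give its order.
|Gal(Q(zeta_4554)/Q)| = phi(4554) = 1320; group ≅ (Z/4554Z)^* ≅ Z/6Z × Z/10Z × Z/22Z

The n-th cyclotomic polynomial Φ_4554(x) is the minimal polynomial of zeta_4554 over Q and has degree phi(4554) = 1320. So Q(zeta_4554) is a degree-1320 Galois extension with Galois group (Z/4554Z)^*. By CRT, (Z/4554Z)^* ≅ (Z/2Z)^* × (Z/9Z)^* × (Z/11Z)^* × (Z/23Z)^*. Each prime-power unit group is (Z/2Z)^* ≅ trivial group (order 1); (Z/9Z)^* ≅ Z/6Z; (Z/11Z)^* ≅ Z/10Z; (Z/23Z)^* ≅ Z/22Z. Hence Gal(Q(zeta_4554)/Q) ≅ Z/6Z × Z/10Z × Z/22Z.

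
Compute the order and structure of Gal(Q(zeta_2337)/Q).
|Gal(Q(zeta_2337)/Q)| = phi(2337) = 1440; group ≅ (Z/2337Z)^* ≅ Z/2Z × Z/18Z × Z/40Z

The n-th cyclotomic polynomial Φ_2337(x) is the minimal polynomial of zeta_2337 over Q and has degree phi(2337) = 1440. So Q(zeta_2337) is a degree-1440 Galois extension with Galois group (Z/2337Z)^*. By CRT, (Z/2337Z)^* ≅ (Z/3Z)^* × (Z/19Z)^* × (Z/41Z)^*. Each prime-power unit group is (Z/3Z)^* ≅ Z/2Z; (Z/19Z)^* ≅ Z/18Z; (Z/41Z)^* ≅ Z/40Z. Hence Gal(Q(zeta_2337)/Q) ≅ Z/2Z × Z/18Z × Z/40Z.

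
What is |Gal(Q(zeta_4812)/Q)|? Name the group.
|Gal(Q(zeta_4812)/Q)| = phi(4812) = 1600; group ≅ (Z/4812Z)^* ≅ Z/2Z × Z/2Z × Z/400Z

The n-th cyclotomic polynomial Φ_4812(x) is the minimal polynomial of zeta_4812 over Q and has degree phi(4812) = 1600. So Q(zeta_4812) is a degree-1600 Galois extension with Galois group (Z/4812Z)^*. By CRT, (Z/4812Z)^* ≅ (Z/4Z)^* × (Z/3Z)^* × (Z/401Z)^*. Each prime-power unit group is (Z/4Z)^* ≅ Z/2Z; (Z/3Z)^* ≅ Z/2Z; (Z/401Z)^* ≅ Z/400Z. Hence Gal(Q(zeta_4812)/Q) ≅ Z/2Z × Z/2Z × Z/400Z.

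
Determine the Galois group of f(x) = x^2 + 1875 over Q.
Gal(K/Q) = Z/2Z (cyclic of order 2)

x^2 + 1875 is irreducible over Q since -1875 is not a rational square. The splitting field Q(sqrt(-1875)) has degree 2 over Q, and its unique nontrivial automorphism is sqrt(-1875) ↦ -sqrt(-1875). Hence Gal(Q(sqrt(-1875))/Q) = Z/2Z.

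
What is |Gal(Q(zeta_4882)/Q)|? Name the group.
|Gal(Q(zeta_4882)/Q)| = phi(4882) = 2440; group ≅ (Z/4882Z)^* ≅ Z/2440Z

The n-th cyclotomic polynomial Φ_4882(x) is the minimal polynomial of zeta_4882 over Q and has degree phi(4882) = 2440. So Q(zeta_4882) is a degree-2440 Galois extension with Galois group (Z/4882Z)^*. By CRT, (Z/4882Z)^* ≅ (Z/2Z)^* × (Z/2441Z)^*. Each prime-power unit group is (Z/2Z)^* ≅ trivial group (order 1); (Z/2441Z)^* ≅ Z/2440Z. Hence Gal(Q(zeta_4882)/Q) ≅ Z/2440Z.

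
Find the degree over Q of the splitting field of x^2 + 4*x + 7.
[K:Q] = 2

The discriminant of x^2 + (4)*x + (7) is b^2 - 4c = 16 - (28) = -12. Since -12 is not a perfect square in Q, the polynomial is irreducible over Q. Its two roots generate a degree-2 extension, so [K:Q] = 2.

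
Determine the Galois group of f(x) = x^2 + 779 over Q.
Gal(K/Q) = Z/2Z (cyclic of order 2)

x^2 + 779 is irreducible over Q since -779 is not a rational square. The splitting field Q(sqrt(-779)) has degree 2 over Q, and its unique nontrivial automorphism is sqrt(-779) ↦ -sqrt(-779). Hence Gal(Q(sqrt(-779))/Q) = Z/2Z.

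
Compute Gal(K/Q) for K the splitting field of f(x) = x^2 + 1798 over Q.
Gal(K/Q) = Z/2Z (cyclic of order 2)

x^2 + 1798 is irreducible over Q since -1798 is not a rational square. The splitting field Q(sqrt(-1798)) has degree 2 over Q, and its unique nontrivial automorphism is sqrt(-1798) ↦ -sqrt(-1798). Hence Gal(Q(sqrt(-1798))/Q) = Z/2Z.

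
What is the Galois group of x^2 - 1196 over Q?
Gal(K/Q) = Z/2Z (cyclic of order 2)

x^2 - 1196 is irreducible over Q since 1196 is not a rational square. The splitting field Q(sqrt(1196)) has degree 2 over Q, and its unique nontrivial automorphism is sqrt(1196) ↦ -sqrt(1196). Hence Gal(Q(sqrt(1196))/Q) = Z/2Z.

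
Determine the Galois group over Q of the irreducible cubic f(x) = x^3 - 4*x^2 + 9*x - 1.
Gal(K/Q) = S_3 (symmetric group of order 6)

Compute the discriminant of x^3 + (-4)*x^2 + (9)*x + (-1): Δ = -1255. Since Δ is not a rational square, the Galois group is not contained in A_3; it must be the full S_3 (irreducibility of the cubic rules out anything smaller).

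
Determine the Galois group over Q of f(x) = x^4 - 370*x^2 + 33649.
Gal(K/Q) = V_4 (Klein four-group, Z/2Z × Z/2Z)

f factors as (x^2 - 209)(x^2 - 161), so the splitting field is K = Q(sqrt(209), sqrt(161)). The elements 209, 161, 33649 are all non-squares in Q, so sqrt(209) and sqrt(161) generate independent quadratic extensions. Thus [K:Q] = 4 and Gal(K/Q) is generated by the two order-2 automorphisms sqrt(209) ↦ -sqrt(209) and sqrt(161) ↦ -sqrt(161), giving V_4.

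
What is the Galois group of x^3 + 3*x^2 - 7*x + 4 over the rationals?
Gal(K/Q) = S_3 (symmetric group of order 6)

Compute the discriminant of x^3 + (3)*x^2 + (-7)*x + (4): Δ = -563. Since Δ is not a rational square, the Galois group is not contained in A_3; it must be the full S_3 (irreducibility of the cubic rules out anything smaller).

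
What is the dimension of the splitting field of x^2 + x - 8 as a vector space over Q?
[K:Q] = 2

The discriminant of x^2 + (1)*x + (-8) is b^2 - 4c = 1 - (-32) = 33. Since 33 is not a perfect square in Q, the polynomial is irreducible over Q. Its two roots generate a degree-2 extension, so [K:Q] = 2.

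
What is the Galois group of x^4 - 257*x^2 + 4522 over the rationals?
Gal(K/Q) = V_4 (Klein four-group, Z/2Z × Z/2Z)

f factors as (x^2 - 238)(x^2 - 19), so the splitting field is K = Q(sqrt(238), sqrt(19)). The elements 238, 19, 4522 are all non-squares in Q, so sqrt(238) and sqrt(19) generate independent quadratic extensions. Thus [K:Q] = 4 and Gal(K/Q) is generated by the two order-2 automorphisms sqrt(238) ↦ -sqrt(238) and sqrt(19) ↦ -sqrt(19), giving V_4.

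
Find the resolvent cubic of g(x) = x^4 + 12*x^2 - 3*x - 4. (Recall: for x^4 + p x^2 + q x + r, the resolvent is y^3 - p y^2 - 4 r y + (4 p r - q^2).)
h(y) = y^3 - 12*y^2 + 16*y - 201

Identify coefficients: p = 12, q = -3, r = -4.
Plug into h(y) = y^3 - p y^2 - 4 r y + (4 p r - q^2):
  h(y) = y^3 - (12) y^2 - 4*(-4) y + (4*(12)*(-4) - (-3)^2)
       = y^3 + (-12) y^2 + (16) y + (-201).
Simplifying: h(y) = y^3 - 12*y^2 + 16*y - 201.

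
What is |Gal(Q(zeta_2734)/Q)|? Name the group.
|Gal(Q(zeta_2734)/Q)| = phi(2734) = 1366; group ≅ (Z/2734Z)^* ≅ Z/1366Z

The n-th cyclotomic polynomial Φ_2734(x) is the minimal polynomial of zeta_2734 over Q and has degree phi(2734) = 1366. So Q(zeta_2734) is a degree-1366 Galois extension with Galois group (Z/2734Z)^*. By CRT, (Z/2734Z)^* ≅ (Z/2Z)^* × (Z/1367Z)^*. Each prime-power unit group is (Z/2Z)^* ≅ trivial group (order 1); (Z/1367Z)^* ≅ Z/1366Z. Hence Gal(Q(zeta_2734)/Q) ≅ Z/1366Z.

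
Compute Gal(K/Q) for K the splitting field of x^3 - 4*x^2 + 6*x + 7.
Gal(K/Q) = S_3 (symmetric group of order 6)

Compute the discriminant of x^3 + (-4)*x^2 + (6)*x + (7): Δ = -2843. Since Δ is not a rational square, the Galois group is not contained in A_3; it must be the full S_3 (irreducibility of the cubic rules out anything smaller).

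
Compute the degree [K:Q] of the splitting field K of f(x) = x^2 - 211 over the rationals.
[K:Q] = 2

The polynomial x^2 - 211 is irreducible over Q since 211 is not a perfect square. Its splitting field is Q(sqrt(211)), which has degree 2 over Q.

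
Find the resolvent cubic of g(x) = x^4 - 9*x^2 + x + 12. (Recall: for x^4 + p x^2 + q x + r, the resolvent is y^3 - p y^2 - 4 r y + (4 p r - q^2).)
h(y) = y^3 + 9*y^2 - 48*y - 433

Identify coefficients: p = -9, q = 1, r = 12.
Plug into h(y) = y^3 - p y^2 - 4 r y + (4 p r - q^2):
  h(y) = y^3 - (-9) y^2 - 4*(12) y + (4*(-9)*(12) - (1)^2)
       = y^3 + (9) y^2 + (-48) y + (-433).
Simplifying: h(y) = y^3 + 9*y^2 - 48*y - 433.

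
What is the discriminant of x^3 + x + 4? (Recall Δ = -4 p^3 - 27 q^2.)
Δ = -436

For a depressed cubic x^3 + p x + q the discriminant is Δ = -4 p^3 - 27 q^2 = -4*(1)^3 - 27*(4)^2 = -4 - 432 = -436.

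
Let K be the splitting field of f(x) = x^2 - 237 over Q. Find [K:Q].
[K:Q] = 2

The polynomial x^2 - 237 is irreducible over Q since 237 is not a perfect square. Its splitting field is Q(sqrt(237)), which has degree 2 over Q.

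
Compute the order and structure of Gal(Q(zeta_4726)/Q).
|Gal(Q(zeta_4726)/Q)| = phi(4726) = 2208; group ≅ (Z/4726Z)^* ≅ Z/16Z × Z/138Z

The n-th cyclotomic polynomial Φ_4726(x) is the minimal polynomial of zeta_4726 over Q and has degree phi(4726) = 2208. So Q(zeta_4726) is a degree-2208 Galois extension with Galois group (Z/4726Z)^*. By CRT, (Z/4726Z)^* ≅ (Z/2Z)^* × (Z/17Z)^* × (Z/139Z)^*. Each prime-power unit group is (Z/2Z)^* ≅ trivial group (order 1); (Z/17Z)^* ≅ Z/16Z; (Z/139Z)^* ≅ Z/138Z. Hence Gal(Q(zeta_4726)/Q) ≅ Z/16Z × Z/138Z.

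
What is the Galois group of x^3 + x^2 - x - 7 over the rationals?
Gal(K/Q) = S_3 (symmetric group of order 6)

Compute the discriminant of x^3 + (1)*x^2 + (-1)*x + (-7): Δ = -1164. Since Δ is not a rational square, the Galois group is not contained in A_3; it must be the full S_3 (irreducibility of the cubic rules out anything smaller).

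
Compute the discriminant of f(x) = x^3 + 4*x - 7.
Δ = -1579

For a depressed cubic x^3 + p x + q the discriminant is Δ = -4 p^3 - 27 q^2 = -4*(4)^3 - 27*(-7)^2 = -256 - 1323 = -1579.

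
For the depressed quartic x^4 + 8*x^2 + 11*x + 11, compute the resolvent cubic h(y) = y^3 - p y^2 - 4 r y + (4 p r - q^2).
h(y) = y^3 - 8*y^2 - 44*y + 231

Identify coefficients: p = 8, q = 11, r = 11.
Plug into h(y) = y^3 - p y^2 - 4 r y + (4 p r - q^2):
  h(y) = y^3 - (8) y^2 - 4*(11) y + (4*(8)*(11) - (11)^2)
       = y^3 + (-8) y^2 + (-44) y + (231).
Simplifying: h(y) = y^3 - 8*y^2 - 44*y + 231.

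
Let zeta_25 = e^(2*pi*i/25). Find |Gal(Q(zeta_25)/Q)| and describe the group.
|Gal(Q(zeta_25)/Q)| = phi(25) = 20; group ≅ (Z/25Z)^* ≅ Z/20Z

The n-th cyclotomic polynomial Φ_25(x) is the minimal polynomial of zeta_25 over Q and has degree phi(25) = 20. So Q(zeta_25) is a degree-20 Galois extension with Galois group (Z/25Z)^*. (Z/25Z)^* is cyclic since 25 is an odd prime power (or 4). Hence Gal(Q(zeta_25)/Q) ≅ Z/20Z.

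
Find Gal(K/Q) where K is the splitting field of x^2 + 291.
Gal(K/Q) = Z/2Z (cyclic of order 2)

x^2 + 291 is irreducible over Q since -291 is not a rational square. The splitting field Q(sqrt(-291)) has degree 2 over Q, and its unique nontrivial automorphism is sqrt(-291) ↦ -sqrt(-291). Hence Gal(Q(sqrt(-291))/Q) = Z/2Z.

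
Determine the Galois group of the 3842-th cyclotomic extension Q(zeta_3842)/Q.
|Gal(Q(zeta_3842)/Q)| = phi(3842) = 1792; group ≅ (Z/3842Z)^* ≅ Z/16Z × Z/112Z

The n-th cyclotomic polynomial Φ_3842(x) is the minimal polynomial of zeta_3842 over Q and has degree phi(3842) = 1792. So Q(zeta_3842) is a degree-1792 Galois extension with Galois group (Z/3842Z)^*. By CRT, (Z/3842Z)^* ≅ (Z/2Z)^* × (Z/17Z)^* × (Z/113Z)^*. Each prime-power unit group is (Z/2Z)^* ≅ trivial group (order 1); (Z/17Z)^* ≅ Z/16Z; (Z/113Z)^* ≅ Z/112Z. Hence Gal(Q(zeta_3842)/Q) ≅ Z/16Z × Z/112Z.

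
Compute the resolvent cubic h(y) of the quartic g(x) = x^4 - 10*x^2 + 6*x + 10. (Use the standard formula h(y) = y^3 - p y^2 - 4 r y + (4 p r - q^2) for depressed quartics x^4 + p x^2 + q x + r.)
h(y) = y^3 + 10*y^2 - 40*y - 436

Identify coefficients: p = -10, q = 6, r = 10.
Plug into h(y) = y^3 - p y^2 - 4 r y + (4 p r - q^2):
  h(y) = y^3 - (-10) y^2 - 4*(10) y + (4*(-10)*(10) - (6)^2)
       = y^3 + (10) y^2 + (-40) y + (-436).
Simplifying: h(y) = y^3 + 10*y^2 - 40*y - 436.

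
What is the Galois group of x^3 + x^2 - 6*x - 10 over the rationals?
Gal(K/Q) = S_3 (symmetric group of order 6)

Compute the discriminant of x^3 + (1)*x^2 + (-6)*x + (-10): Δ = -680. Since Δ is not a rational square, the Galois group is not contained in A_3; it must be the full S_3 (irreducibility of the cubic rules out anything smaller).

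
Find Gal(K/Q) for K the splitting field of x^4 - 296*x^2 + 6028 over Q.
Gal(K/Q) = V_4 (Klein four-group, Z/2Z × Z/2Z)

f factors as (x^2 - 274)(x^2 - 22), so the splitting field is K = Q(sqrt(274), sqrt(22)). The elements 274, 22, 6028 are all non-squares in Q, so sqrt(274) and sqrt(22) generate independent quadratic extensions. Thus [K:Q] = 4 and Gal(K/Q) is generated by the two order-2 automorphisms sqrt(274) ↦ -sqrt(274) and sqrt(22) ↦ -sqrt(22), giving V_4.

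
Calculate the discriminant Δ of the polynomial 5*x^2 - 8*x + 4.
Δ = -16

For a quadratic a x^2 + b x + c the discriminant is Δ = b^2 - 4ac = (-8)^2 - 4*(5)*(4) = 64 - (80) = -16.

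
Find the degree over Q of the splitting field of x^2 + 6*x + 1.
[K:Q] = 2

The discriminant of x^2 + (6)*x + (1) is b^2 - 4c = 36 - (4) = 32. Since 32 is not a perfect square in Q, the polynomial is irreducible over Q. Its two roots generate a degree-2 extension, so [K:Q] = 2.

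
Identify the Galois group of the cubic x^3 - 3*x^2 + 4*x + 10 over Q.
Gal(K/Q) = S_3 (symmetric group of order 6)

Compute the discriminant of x^3 + (-3)*x^2 + (4)*x + (10): Δ = -3892. Since Δ is not a rational square, the Galois group is not contained in A_3; it must be the full S_3 (irreducibility of the cubic rules out anything smaller).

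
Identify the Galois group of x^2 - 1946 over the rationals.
Gal(K/Q) = Z/2Z (cyclic of order 2)

x^2 - 1946 is irreducible over Q since 1946 is not a rational square. The splitting field Q(sqrt(1946)) has degree 2 over Q, and its unique nontrivial automorphism is sqrt(1946) ↦ -sqrt(1946). Hence Gal(Q(sqrt(1946))/Q) = Z/2Z.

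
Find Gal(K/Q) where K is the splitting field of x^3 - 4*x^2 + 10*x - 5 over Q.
Gal(K/Q) = S_3 (symmetric group of order 6)

Compute the discriminant of x^3 + (-4)*x^2 + (10)*x + (-5): Δ = -755. Since Δ is not a rational square, the Galois group is not contained in A_3; it must be the full S_3 (irreducibility of the cubic rules out anything smaller).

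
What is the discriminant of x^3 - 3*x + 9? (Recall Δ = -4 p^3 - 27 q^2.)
Δ = -2079

For a depressed cubic x^3 + p x + q the discriminant is Δ = -4 p^3 - 27 q^2 = -4*(-3)^3 - 27*(9)^2 = 108 - 2187 = -2079.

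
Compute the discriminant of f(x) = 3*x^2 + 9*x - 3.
Δ = 117

For a quadratic a x^2 + b x + c the discriminant is Δ = b^2 - 4ac = (9)^2 - 4*(3)*(-3) = 81 - (-36) = 117.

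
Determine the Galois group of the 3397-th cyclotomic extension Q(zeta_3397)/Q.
|Gal(Q(zeta_3397)/Q)| = phi(3397) = 3276; group ≅ (Z/3397Z)^* ≅ Z/42Z × Z/78Z

The n-th cyclotomic polynomial Φ_3397(x) is the minimal polynomial of zeta_3397 over Q and has degree phi(3397) = 3276. So Q(zeta_3397) is a degree-3276 Galois extension with Galois group (Z/3397Z)^*. By CRT, (Z/3397Z)^* ≅ (Z/43Z)^* × (Z/79Z)^*. Each prime-power unit group is (Z/43Z)^* ≅ Z/42Z; (Z/79Z)^* ≅ Z/78Z. Hence Gal(Q(zeta_3397)/Q) ≅ Z/42Z × Z/78Z.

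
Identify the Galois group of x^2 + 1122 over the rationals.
Gal(K/Q) = Z/2Z (cyclic of order 2)

x^2 + 1122 is irreducible over Q since -1122 is not a rational square. The splitting field Q(sqrt(-1122)) has degree 2 over Q, and its unique nontrivial automorphism is sqrt(-1122) ↦ -sqrt(-1122). Hence Gal(Q(sqrt(-1122))/Q) = Z/2Z.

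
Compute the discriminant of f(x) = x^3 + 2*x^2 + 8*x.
Δ = -1792

For x^3 + a x^2 + b x + c the discriminant is Δ = 18 a b c - 4 a^3 c + a^2 b^2 - 4 b^3 - 27 c^2.
Plug a = 2, b = 8, c = 0:
  18*(2)*(8)*(0) - 4*(2)^3*(0) + (2)^2*(8)^2 - 4*(8)^3 - 27*(0)^2
  = 0 + (0) + 256 + (-2048) + (0)
  = -1792.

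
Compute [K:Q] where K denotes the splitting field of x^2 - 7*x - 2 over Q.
[K:Q] = 2

The discriminant of x^2 + (-7)*x + (-2) is b^2 - 4c = 49 - (-8) = 57. Since 57 is not a perfect square in Q, the polynomial is irreducible over Q. Its two roots generate a degree-2 extension, so [K:Q] = 2.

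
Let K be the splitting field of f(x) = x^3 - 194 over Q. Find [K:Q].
[K:Q] = 6

x^3 - 194 has one real root r = 194^(1/3) and two complex roots r*zeta_3, r*zeta_3^2 where zeta_3 = e^(2*pi*i/3). The splitting field is Q(r, zeta_3). [Q(r):Q] = 3 and [Q(zeta_3):Q] = 2 with gcd = 1, so [Q(r, zeta_3):Q] = 3 * 2 = 6.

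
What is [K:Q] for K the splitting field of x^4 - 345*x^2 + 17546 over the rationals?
[K:Q] = 4

f factors as (x^2 - 283)(x^2 - 62); the splitting field is K = Q(sqrt(283), sqrt(62)). Since 283, 62, and 17546 are all non-squares in Q, the three subfields Q(sqrt(283)), Q(sqrt(62)), Q(sqrt(17546)) are distinct degree-2 extensions, so [K:Q] = 4 (Klein four Galois group).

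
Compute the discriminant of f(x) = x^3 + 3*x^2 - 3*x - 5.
Δ = 864

For x^3 + a x^2 + b x + c the discriminant is Δ = 18 a b c - 4 a^3 c + a^2 b^2 - 4 b^3 - 27 c^2.
Plug a = 3, b = -3, c = -5:
  18*(3)*(-3)*(-5) - 4*(3)^3*(-5) + (3)^2*(-3)^2 - 4*(-3)^3 - 27*(-5)^2
  = 810 + (540) + 81 + (108) + (-675)
  = 864.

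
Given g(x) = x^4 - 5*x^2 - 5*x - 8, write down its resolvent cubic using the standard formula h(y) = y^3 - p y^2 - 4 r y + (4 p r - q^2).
h(y) = y^3 + 5*y^2 + 32*y + 135

Identify coefficients: p = -5, q = -5, r = -8.
Plug into h(y) = y^3 - p y^2 - 4 r y + (4 p r - q^2):
  h(y) = y^3 - (-5) y^2 - 4*(-8) y + (4*(-5)*(-8) - (-5)^2)
       = y^3 + (5) y^2 + (32) y + (135).
Simplifying: h(y) = y^3 + 5*y^2 + 32*y + 135.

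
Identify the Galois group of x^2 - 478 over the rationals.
Gal(K/Q) = Z/2Z (cyclic of order 2)

x^2 - 478 is irreducible over Q since 478 is not a rational square. The splitting field Q(sqrt(478)) has degree 2 over Q, and its unique nontrivial automorphism is sqrt(478) ↦ -sqrt(478). Hence Gal(Q(sqrt(478))/Q) = Z/2Z.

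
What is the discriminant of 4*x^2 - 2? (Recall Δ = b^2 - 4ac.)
Δ = 32

For a quadratic a x^2 + b x + c the discriminant is Δ = b^2 - 4ac = (0)^2 - 4*(4)*(-2) = 0 - (-32) = 32.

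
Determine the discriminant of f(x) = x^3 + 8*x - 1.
Δ = -2075

For a depressed cubic x^3 + p x + q the discriminant is Δ = -4 p^3 - 27 q^2 = -4*(8)^3 - 27*(-1)^2 = -2048 - 27 = -2075.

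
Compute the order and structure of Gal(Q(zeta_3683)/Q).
|Gal(Q(zeta_3683)/Q)| = phi(3683) = 3528; group ≅ (Z/3683Z)^* ≅ Z/28Z × Z/126Z

The n-th cyclotomic polynomial Φ_3683(x) is the minimal polynomial of zeta_3683 over Q and has degree phi(3683) = 3528. So Q(zeta_3683) is a degree-3528 Galois extension with Galois group (Z/3683Z)^*. By CRT, (Z/3683Z)^* ≅ (Z/29Z)^* × (Z/127Z)^*. Each prime-power unit group is (Z/29Z)^* ≅ Z/28Z; (Z/127Z)^* ≅ Z/126Z. Hence Gal(Q(zeta_3683)/Q) ≅ Z/28Z × Z/126Z.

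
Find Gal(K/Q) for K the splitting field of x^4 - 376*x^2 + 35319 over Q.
Gal(K/Q) = V_4 (Klein four-group, Z/2Z × Z/2Z)

f factors as (x^2 - 183)(x^2 - 193), so the splitting field is K = Q(sqrt(183), sqrt(193)). The elements 183, 193, 35319 are all non-squares in Q, so sqrt(183) and sqrt(193) generate independent quadratic extensions. Thus [K:Q] = 4 and Gal(K/Q) is generated by the two order-2 automorphisms sqrt(183) ↦ -sqrt(183) and sqrt(193) ↦ -sqrt(193), giving V_4.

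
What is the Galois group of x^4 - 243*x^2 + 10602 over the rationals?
Gal(K/Q) = V_4 (Klein four-group, Z/2Z × Z/2Z)

f factors as (x^2 - 57)(x^2 - 186), so the splitting field is K = Q(sqrt(57), sqrt(186)). The elements 57, 186, 10602 are all non-squares in Q, so sqrt(57) and sqrt(186) generate independent quadratic extensions. Thus [K:Q] = 4 and Gal(K/Q) is generated by the two order-2 automorphisms sqrt(57) ↦ -sqrt(57) and sqrt(186) ↦ -sqrt(186), giving V_4.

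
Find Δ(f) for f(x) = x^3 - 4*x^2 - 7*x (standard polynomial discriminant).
Δ = 2156

For x^3 + a x^2 + b x + c the discriminant is Δ = 18 a b c - 4 a^3 c + a^2 b^2 - 4 b^3 - 27 c^2.
Plug a = -4, b = -7, c = 0:
  18*(-4)*(-7)*(0) - 4*(-4)^3*(0) + (-4)^2*(-7)^2 - 4*(-7)^3 - 27*(0)^2
  = 0 + (0) + 784 + (1372) + (0)
  = 2156.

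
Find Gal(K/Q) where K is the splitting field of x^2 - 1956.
Gal(K/Q) = Z/2Z (cyclic of order 2)

x^2 - 1956 is irreducible over Q since 1956 is not a rational square. The splitting field Q(sqrt(1956)) has degree 2 over Q, and its unique nontrivial automorphism is sqrt(1956) ↦ -sqrt(1956). Hence Gal(Q(sqrt(1956))/Q) = Z/2Z.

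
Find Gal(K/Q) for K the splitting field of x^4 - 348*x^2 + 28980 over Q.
Gal(K/Q) = V_4 (Klein four-group, Z/2Z × Z/2Z)

f factors as (x^2 - 210)(x^2 - 138), so the splitting field is K = Q(sqrt(210), sqrt(138)). The elements 210, 138, 28980 are all non-squares in Q, so sqrt(210) and sqrt(138) generate independent quadratic extensions. Thus [K:Q] = 4 and Gal(K/Q) is generated by the two order-2 automorphisms sqrt(210) ↦ -sqrt(210) and sqrt(138) ↦ -sqrt(138), giving V_4.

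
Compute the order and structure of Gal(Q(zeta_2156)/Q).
|Gal(Q(zeta_2156)/Q)| = phi(2156) = 840; group ≅ (Z/2156Z)^* ≅ Z/2Z × Z/10Z × Z/42Z

The n-th cyclotomic polynomial Φ_2156(x) is the minimal polynomial of zeta_2156 over Q and has degree phi(2156) = 840. So Q(zeta_2156) is a degree-840 Galois extension with Galois group (Z/2156Z)^*. By CRT, (Z/2156Z)^* ≅ (Z/4Z)^* × (Z/49Z)^* × (Z/11Z)^*. Each prime-power unit group is (Z/4Z)^* ≅ Z/2Z; (Z/49Z)^* ≅ Z/42Z; (Z/11Z)^* ≅ Z/10Z. Hence Gal(Q(zeta_2156)/Q) ≅ Z/2Z × Z/10Z × Z/42Z.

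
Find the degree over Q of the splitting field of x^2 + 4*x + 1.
[K:Q] = 2

The discriminant of x^2 + (4)*x + (1) is b^2 - 4c = 16 - (4) = 12. Since 12 is not a perfect square in Q, the polynomial is irreducible over Q. Its two roots generate a degree-2 extension, so [K:Q] = 2.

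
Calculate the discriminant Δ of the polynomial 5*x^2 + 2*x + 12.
Δ = -236

For a quadratic a x^2 + b x + c the discriminant is Δ = b^2 - 4ac = (2)^2 - 4*(5)*(12) = 4 - (240) = -236.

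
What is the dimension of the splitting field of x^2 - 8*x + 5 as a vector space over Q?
[K:Q] = 2

The discriminant of x^2 + (-8)*x + (5) is b^2 - 4c = 64 - (20) = 44. Since 44 is not a perfect square in Q, the polynomial is irreducible over Q. Its two roots generate a degree-2 extension, so [K:Q] = 2.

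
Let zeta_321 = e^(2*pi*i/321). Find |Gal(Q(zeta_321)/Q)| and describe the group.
|Gal(Q(zeta_321)/Q)| = phi(321) = 212; group ≅ (Z/321Z)^* ≅ Z/2Z × Z/106Z

The n-th cyclotomic polynomial Φ_321(x) is the minimal polynomial of zeta_321 over Q and has degree phi(321) = 212. So Q(zeta_321) is a degree-212 Galois extension with Galois group (Z/321Z)^*. By CRT, (Z/321Z)^* ≅ (Z/3Z)^* × (Z/107Z)^*. Each prime-power unit group is (Z/3Z)^* ≅ Z/2Z; (Z/107Z)^* ≅ Z/106Z. Hence Gal(Q(zeta_321)/Q) ≅ Z/2Z × Z/106Z.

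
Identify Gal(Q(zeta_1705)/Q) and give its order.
|Gal(Q(zeta_1705)/Q)| = phi(1705) = 1200; group ≅ (Z/1705Z)^* ≅ Z/4Z × Z/10Z × Z/30Z

The n-th cyclotomic polynomial Φ_1705(x) is the minimal polynomial of zeta_1705 over Q and has degree phi(1705) = 1200. So Q(zeta_1705) is a degree-1200 Galois extension with Galois group (Z/1705Z)^*. By CRT, (Z/1705Z)^* ≅ (Z/5Z)^* × (Z/11Z)^* × (Z/31Z)^*. Each prime-power unit group is (Z/5Z)^* ≅ Z/4Z; (Z/11Z)^* ≅ Z/10Z; (Z/31Z)^* ≅ Z/30Z. Hence Gal(Q(zeta_1705)/Q) ≅ Z/4Z × Z/10Z × Z/30Z.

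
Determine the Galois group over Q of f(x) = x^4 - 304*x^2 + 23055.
Gal(K/Q) = V_4 (Klein four-group, Z/2Z × Z/2Z)

f factors as (x^2 - 145)(x^2 - 159), so the splitting field is K = Q(sqrt(145), sqrt(159)). The elements 145, 159, 23055 are all non-squares in Q, so sqrt(145) and sqrt(159) generate independent quadratic extensions. Thus [K:Q] = 4 and Gal(K/Q) is generated by the two order-2 automorphisms sqrt(145) ↦ -sqrt(145) and sqrt(159) ↦ -sqrt(159), giving V_4.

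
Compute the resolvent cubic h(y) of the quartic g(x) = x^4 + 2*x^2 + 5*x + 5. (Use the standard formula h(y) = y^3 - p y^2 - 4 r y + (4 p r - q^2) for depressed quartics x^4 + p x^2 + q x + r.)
h(y) = y^3 - 2*y^2 - 20*y + 15

Identify coefficients: p = 2, q = 5, r = 5.
Plug into h(y) = y^3 - p y^2 - 4 r y + (4 p r - q^2):
  h(y) = y^3 - (2) y^2 - 4*(5) y + (4*(2)*(5) - (5)^2)
       = y^3 + (-2) y^2 + (-20) y + (15).
Simplifying: h(y) = y^3 - 2*y^2 - 20*y + 15.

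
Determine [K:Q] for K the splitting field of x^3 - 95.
[K:Q] = 6

x^3 - 95 has one real root r = 95^(1/3) and two complex roots r*zeta_3, r*zeta_3^2 where zeta_3 = e^(2*pi*i/3). The splitting field is Q(r, zeta_3). [Q(r):Q] = 3 and [Q(zeta_3):Q] = 2 with gcd = 1, so [Q(r, zeta_3):Q] = 3 * 2 = 6.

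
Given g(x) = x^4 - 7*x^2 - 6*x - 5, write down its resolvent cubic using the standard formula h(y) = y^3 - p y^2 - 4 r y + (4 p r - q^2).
h(y) = y^3 + 7*y^2 + 20*y + 104

Identify coefficients: p = -7, q = -6, r = -5.
Plug into h(y) = y^3 - p y^2 - 4 r y + (4 p r - q^2):
  h(y) = y^3 - (-7) y^2 - 4*(-5) y + (4*(-7)*(-5) - (-6)^2)
       = y^3 + (7) y^2 + (20) y + (104).
Simplifying: h(y) = y^3 + 7*y^2 + 20*y + 104.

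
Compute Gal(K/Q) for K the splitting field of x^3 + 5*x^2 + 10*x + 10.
Gal(K/Q) = S_3 (symmetric group of order 6)

Compute the discriminant of x^3 + (5)*x^2 + (10)*x + (10): Δ = -200. Since Δ is not a rational square, the Galois group is not contained in A_3; it must be the full S_3 (irreducibility of the cubic rules out anything smaller).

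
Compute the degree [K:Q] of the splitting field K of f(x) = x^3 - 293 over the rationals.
[K:Q] = 6

x^3 - 293 has one real root r = 293^(1/3) and two complex roots r*zeta_3, r*zeta_3^2 where zeta_3 = e^(2*pi*i/3). The splitting field is Q(r, zeta_3). [Q(r):Q] = 3 and [Q(zeta_3):Q] = 2 with gcd = 1, so [Q(r, zeta_3):Q] = 3 * 2 = 6.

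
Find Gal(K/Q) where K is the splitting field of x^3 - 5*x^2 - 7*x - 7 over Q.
Gal(K/Q) = S_3 (symmetric group of order 6)

Compute the discriminant of x^3 + (-5)*x^2 + (-7)*x + (-7): Δ = -6636. Since Δ is not a rational square, the Galois group is not contained in A_3; it must be the full S_3 (irreducibility of the cubic rules out anything smaller).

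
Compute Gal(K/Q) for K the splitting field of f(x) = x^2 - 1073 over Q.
Gal(K/Q) = Z/2Z (cyclic of order 2)

x^2 - 1073 is irreducible over Q since 1073 is not a rational square. The splitting field Q(sqrt(1073)) has degree 2 over Q, and its unique nontrivial automorphism is sqrt(1073) ↦ -sqrt(1073). Hence Gal(Q(sqrt(1073))/Q) = Z/2Z.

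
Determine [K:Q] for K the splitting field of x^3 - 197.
[K:Q] = 6

x^3 - 197 has one real root r = 197^(1/3) and two complex roots r*zeta_3, r*zeta_3^2 where zeta_3 = e^(2*pi*i/3). The splitting field is Q(r, zeta_3). [Q(r):Q] = 3 and [Q(zeta_3):Q] = 2 with gcd = 1, so [Q(r, zeta_3):Q] = 3 * 2 = 6.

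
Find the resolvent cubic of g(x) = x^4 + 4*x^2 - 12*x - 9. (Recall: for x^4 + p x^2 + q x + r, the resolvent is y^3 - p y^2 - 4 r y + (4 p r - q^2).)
h(y) = y^3 - 4*y^2 + 36*y - 288

Identify coefficients: p = 4, q = -12, r = -9.
Plug into h(y) = y^3 - p y^2 - 4 r y + (4 p r - q^2):
  h(y) = y^3 - (4) y^2 - 4*(-9) y + (4*(4)*(-9) - (-12)^2)
       = y^3 + (-4) y^2 + (36) y + (-288).
Simplifying: h(y) = y^3 - 4*y^2 + 36*y - 288.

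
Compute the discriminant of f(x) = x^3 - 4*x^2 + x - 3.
Δ = -783

For x^3 + a x^2 + b x + c the discriminant is Δ = 18 a b c - 4 a^3 c + a^2 b^2 - 4 b^3 - 27 c^2.
Plug a = -4, b = 1, c = -3:
  18*(-4)*(1)*(-3) - 4*(-4)^3*(-3) + (-4)^2*(1)^2 - 4*(1)^3 - 27*(-3)^2
  = 216 + (-768) + 16 + (-4) + (-243)
  = -783.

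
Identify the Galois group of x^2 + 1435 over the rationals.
Gal(K/Q) = Z/2Z (cyclic of order 2)

x^2 + 1435 is irreducible over Q since -1435 is not a rational square. The splitting field Q(sqrt(-1435)) has degree 2 over Q, and its unique nontrivial automorphism is sqrt(-1435) ↦ -sqrt(-1435). Hence Gal(Q(sqrt(-1435))/Q) = Z/2Z.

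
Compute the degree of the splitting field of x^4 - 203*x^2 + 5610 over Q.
[K:Q] = 4

f factors as (x^2 - 33)(x^2 - 170); the splitting field is K = Q(sqrt(33), sqrt(170)). Since 33, 170, and 5610 are all non-squares in Q, the three subfields Q(sqrt(33)), Q(sqrt(170)), Q(sqrt(5610)) are distinct degree-2 extensions, so [K:Q] = 4 (Klein four Galois group).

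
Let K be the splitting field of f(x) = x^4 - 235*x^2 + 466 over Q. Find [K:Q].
[K:Q] = 4

f factors as (x^2 - 233)(x^2 - 2); the splitting field is K = Q(sqrt(233), sqrt(2)). Since 233, 2, and 466 are all non-squares in Q, the three subfields Q(sqrt(233)), Q(sqrt(2)), Q(sqrt(466)) are distinct degree-2 extensions, so [K:Q] = 4 (Klein four Galois group).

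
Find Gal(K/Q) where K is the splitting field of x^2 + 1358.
Gal(K/Q) = Z/2Z (cyclic of order 2)

x^2 + 1358 is irreducible over Q since -1358 is not a rational square. The splitting field Q(sqrt(-1358)) has degree 2 over Q, and its unique nontrivial automorphism is sqrt(-1358) ↦ -sqrt(-1358). Hence Gal(Q(sqrt(-1358))/Q) = Z/2Z.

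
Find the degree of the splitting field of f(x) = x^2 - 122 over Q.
[K:Q] = 2

The polynomial x^2 - 122 is irreducible over Q since 122 is not a perfect square. Its splitting field is Q(sqrt(122)), which has degree 2 over Q.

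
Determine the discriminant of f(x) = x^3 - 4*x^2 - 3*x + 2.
Δ = 1088

For x^3 + a x^2 + b x + c the discriminant is Δ = 18 a b c - 4 a^3 c + a^2 b^2 - 4 b^3 - 27 c^2.
Plug a = -4, b = -3, c = 2:
  18*(-4)*(-3)*(2) - 4*(-4)^3*(2) + (-4)^2*(-3)^2 - 4*(-3)^3 - 27*(2)^2
  = 432 + (512) + 144 + (108) + (-108)
  = 1088.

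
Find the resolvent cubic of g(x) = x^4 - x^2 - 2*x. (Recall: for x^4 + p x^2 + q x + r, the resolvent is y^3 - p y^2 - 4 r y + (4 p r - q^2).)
h(y) = y^3 + y^2 - 4

Identify coefficients: p = -1, q = -2, r = 0.
Plug into h(y) = y^3 - p y^2 - 4 r y + (4 p r - q^2):
  h(y) = y^3 - (-1) y^2 - 4*(0) y + (4*(-1)*(0) - (-2)^2)
       = y^3 + (1) y^2 + (0) y + (-4).
Simplifying: h(y) = y^3 + y^2 - 4.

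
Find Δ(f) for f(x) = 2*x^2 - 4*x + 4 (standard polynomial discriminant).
Δ = -16

For a quadratic a x^2 + b x + c the discriminant is Δ = b^2 - 4ac = (-4)^2 - 4*(2)*(4) = 16 - (32) = -16.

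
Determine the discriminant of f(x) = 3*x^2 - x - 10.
Δ = 121

For a quadratic a x^2 + b x + c the discriminant is Δ = b^2 - 4ac = (-1)^2 - 4*(3)*(-10) = 1 - (-120) = 121.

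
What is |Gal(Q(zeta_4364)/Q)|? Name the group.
|Gal(Q(zeta_4364)/Q)| = phi(4364) = 2180; group ≅ (Z/4364Z)^* ≅ Z/2Z × Z/1090Z

The n-th cyclotomic polynomial Φ_4364(x) is the minimal polynomial of zeta_4364 over Q and has degree phi(4364) = 2180. So Q(zeta_4364) is a degree-2180 Galois extension with Galois group (Z/4364Z)^*. By CRT, (Z/4364Z)^* ≅ (Z/4Z)^* × (Z/1091Z)^*. Each prime-power unit group is (Z/4Z)^* ≅ Z/2Z; (Z/1091Z)^* ≅ Z/1090Z. Hence Gal(Q(zeta_4364)/Q) ≅ Z/2Z × Z/1090Z.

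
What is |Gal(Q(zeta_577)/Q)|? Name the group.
|Gal(Q(zeta_577)/Q)| = phi(577) = 576; group ≅ (Z/577Z)^* ≅ Z/576Z

The n-th cyclotomic polynomial Φ_577(x) is the minimal polynomial of zeta_577 over Q and has degree phi(577) = 576. So Q(zeta_577) is a degree-576 Galois extension with Galois group (Z/577Z)^*. (Z/577Z)^* is cyclic since 577 is an odd prime power (or 4). Hence Gal(Q(zeta_577)/Q) ≅ Z/576Z.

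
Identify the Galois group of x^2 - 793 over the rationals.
Gal(K/Q) = Z/2Z (cyclic of order 2)

x^2 - 793 is irreducible over Q since 793 is not a rational square. The splitting field Q(sqrt(793)) has degree 2 over Q, and its unique nontrivial automorphism is sqrt(793) ↦ -sqrt(793). Hence Gal(Q(sqrt(793))/Q) = Z/2Z.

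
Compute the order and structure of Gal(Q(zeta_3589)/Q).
|Gal(Q(zeta_3589)/Q)| = phi(3589) = 3456; group ≅ (Z/3589Z)^* ≅ Z/36Z × Z/96Z

The n-th cyclotomic polynomial Φ_3589(x) is the minimal polynomial of zeta_3589 over Q and has degree phi(3589) = 3456. So Q(zeta_3589) is a degree-3456 Galois extension with Galois group (Z/3589Z)^*. By CRT, (Z/3589Z)^* ≅ (Z/37Z)^* × (Z/97Z)^*. Each prime-power unit group is (Z/37Z)^* ≅ Z/36Z; (Z/97Z)^* ≅ Z/96Z. Hence Gal(Q(zeta_3589)/Q) ≅ Z/36Z × Z/96Z.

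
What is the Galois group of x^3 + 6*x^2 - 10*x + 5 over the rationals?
Gal(K/Q) = S_3 (symmetric group of order 6)

Compute the discriminant of x^3 + (6)*x^2 + (-10)*x + (5): Δ = -2795. Since Δ is not a rational square, the Galois group is not contained in A_3; it must be the full S_3 (irreducibility of the cubic rules out anything smaller).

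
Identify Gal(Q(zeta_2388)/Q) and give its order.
|Gal(Q(zeta_2388)/Q)| = phi(2388) = 792; group ≅ (Z/2388Z)^* ≅ Z/2Z × Z/2Z × Z/198Z

The n-th cyclotomic polynomial Φ_2388(x) is the minimal polynomial of zeta_2388 over Q and has degree phi(2388) = 792. So Q(zeta_2388) is a degree-792 Galois extension with Galois group (Z/2388Z)^*. By CRT, (Z/2388Z)^* ≅ (Z/4Z)^* × (Z/3Z)^* × (Z/199Z)^*. Each prime-power unit group is (Z/4Z)^* ≅ Z/2Z; (Z/3Z)^* ≅ Z/2Z; (Z/199Z)^* ≅ Z/198Z. Hence Gal(Q(zeta_2388)/Q) ≅ Z/2Z × Z/2Z × Z/198Z.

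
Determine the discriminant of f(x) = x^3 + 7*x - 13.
Δ = -5935

For a depressed cubic x^3 + p x + q the discriminant is Δ = -4 p^3 - 27 q^2 = -4*(7)^3 - 27*(-13)^2 = -1372 - 4563 = -5935.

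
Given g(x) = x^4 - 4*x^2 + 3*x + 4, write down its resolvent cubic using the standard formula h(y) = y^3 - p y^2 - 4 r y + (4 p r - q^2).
h(y) = y^3 + 4*y^2 - 16*y - 73

Identify coefficients: p = -4, q = 3, r = 4.
Plug into h(y) = y^3 - p y^2 - 4 r y + (4 p r - q^2):
  h(y) = y^3 - (-4) y^2 - 4*(4) y + (4*(-4)*(4) - (3)^2)
       = y^3 + (4) y^2 + (-16) y + (-73).
Simplifying: h(y) = y^3 + 4*y^2 - 16*y - 73.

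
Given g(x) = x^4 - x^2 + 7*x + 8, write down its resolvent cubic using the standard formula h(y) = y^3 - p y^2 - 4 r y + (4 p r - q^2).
h(y) = y^3 + y^2 - 32*y - 81

Identify coefficients: p = -1, q = 7, r = 8.
Plug into h(y) = y^3 - p y^2 - 4 r y + (4 p r - q^2):
  h(y) = y^3 - (-1) y^2 - 4*(8) y + (4*(-1)*(8) - (7)^2)
       = y^3 + (1) y^2 + (-32) y + (-81).
Simplifying: h(y) = y^3 + y^2 - 32*y - 81.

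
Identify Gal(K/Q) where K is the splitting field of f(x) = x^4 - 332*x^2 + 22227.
Gal(K/Q) = V_4 (Klein four-group, Z/2Z × Z/2Z)

f factors as (x^2 - 93)(x^2 - 239), so the splitting field is K = Q(sqrt(93), sqrt(239)). The elements 93, 239, 22227 are all non-squares in Q, so sqrt(93) and sqrt(239) generate independent quadratic extensions. Thus [K:Q] = 4 and Gal(K/Q) is generated by the two order-2 automorphisms sqrt(93) ↦ -sqrt(93) and sqrt(239) ↦ -sqrt(239), giving V_4.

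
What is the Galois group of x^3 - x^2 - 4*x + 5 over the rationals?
Gal(K/Q) = S_3 (symmetric group of order 6)

Compute the discriminant of x^3 + (-1)*x^2 + (-4)*x + (5): Δ = -23. Since Δ is not a rational square, the Galois group is not contained in A_3; it must be the full S_3 (irreducibility of the cubic rules out anything smaller).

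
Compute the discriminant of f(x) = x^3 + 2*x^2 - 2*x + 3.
Δ = -507

For x^3 + a x^2 + b x + c the discriminant is Δ = 18 a b c - 4 a^3 c + a^2 b^2 - 4 b^3 - 27 c^2.
Plug a = 2, b = -2, c = 3:
  18*(2)*(-2)*(3) - 4*(2)^3*(3) + (2)^2*(-2)^2 - 4*(-2)^3 - 27*(3)^2
  = -216 + (-96) + 16 + (32) + (-243)
  = -507.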